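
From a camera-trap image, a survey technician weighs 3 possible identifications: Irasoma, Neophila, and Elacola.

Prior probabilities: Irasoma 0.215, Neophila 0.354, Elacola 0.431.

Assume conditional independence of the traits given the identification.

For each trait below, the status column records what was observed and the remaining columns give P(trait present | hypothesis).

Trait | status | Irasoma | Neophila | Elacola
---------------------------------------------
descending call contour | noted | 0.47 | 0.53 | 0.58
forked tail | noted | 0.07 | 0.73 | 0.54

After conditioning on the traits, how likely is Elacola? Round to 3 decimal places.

By Bayes' rule with conditional independence, the unnormalized weight for each hypothesis is prior × ∏ likelihoods:
  Irasoma: 0.215 × 0.47 × 0.07 = 0.0070735
  Neophila: 0.354 × 0.53 × 0.73 = 0.13696
  Elacola: 0.431 × 0.58 × 0.54 = 0.13499
Normalizing constant Z = 0.0070735 + 0.13696 + 0.13499 = 0.27903.
P(Elacola | evidence) = 0.13499 / 0.27903 ≈ 0.484.

0.484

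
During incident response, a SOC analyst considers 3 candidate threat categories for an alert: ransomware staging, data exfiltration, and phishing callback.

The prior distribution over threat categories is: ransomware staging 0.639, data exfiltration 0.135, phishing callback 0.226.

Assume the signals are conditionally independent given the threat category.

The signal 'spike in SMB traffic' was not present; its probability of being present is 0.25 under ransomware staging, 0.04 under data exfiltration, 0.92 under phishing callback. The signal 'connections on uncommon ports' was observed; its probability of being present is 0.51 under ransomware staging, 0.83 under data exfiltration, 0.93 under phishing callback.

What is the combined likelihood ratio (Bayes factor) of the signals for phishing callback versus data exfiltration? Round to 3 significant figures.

0.0934

Joint likelihood of the signal pattern under each hypothesis (using 1 − P(present | H) for each absent signal):
  phishing callback: (1 − 0.92) × 0.93 = 0.0744
  data exfiltration: (1 − 0.04) × 0.83 = 0.7968
Bayes factor = 0.0744 / 0.7968 ≈ 0.0934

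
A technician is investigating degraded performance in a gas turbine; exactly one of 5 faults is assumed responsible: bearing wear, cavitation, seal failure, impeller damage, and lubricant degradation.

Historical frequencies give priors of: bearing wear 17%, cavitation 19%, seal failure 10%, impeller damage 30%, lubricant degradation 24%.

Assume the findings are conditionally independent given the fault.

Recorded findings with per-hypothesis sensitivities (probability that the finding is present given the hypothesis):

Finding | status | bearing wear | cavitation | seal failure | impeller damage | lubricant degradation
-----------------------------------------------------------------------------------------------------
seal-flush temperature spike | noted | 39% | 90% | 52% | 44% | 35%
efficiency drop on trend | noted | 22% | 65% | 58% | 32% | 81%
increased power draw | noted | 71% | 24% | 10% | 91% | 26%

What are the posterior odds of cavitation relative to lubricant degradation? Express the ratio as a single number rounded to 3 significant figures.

The normalizing constant cancels in an odds ratio, so compute prior × likelihood for the two hypotheses only:
  cavitation: 0.19 × 0.90 × 0.65 × 0.24 = 0.026676
  lubricant degradation: 0.24 × 0.35 × 0.81 × 0.26 = 0.01769
Odds(cavitation : lubricant degradation) = 0.026676 / 0.01769 ≈ 1.51.

1.51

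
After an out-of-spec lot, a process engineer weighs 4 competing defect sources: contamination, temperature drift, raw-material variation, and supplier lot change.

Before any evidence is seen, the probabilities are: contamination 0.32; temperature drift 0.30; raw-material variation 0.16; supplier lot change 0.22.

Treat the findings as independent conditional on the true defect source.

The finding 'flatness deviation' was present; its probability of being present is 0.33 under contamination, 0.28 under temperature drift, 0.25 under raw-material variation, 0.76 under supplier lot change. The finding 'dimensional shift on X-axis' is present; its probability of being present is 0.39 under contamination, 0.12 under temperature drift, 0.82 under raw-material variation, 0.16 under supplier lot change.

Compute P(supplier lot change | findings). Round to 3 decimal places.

For each hypothesis, the unnormalized posterior weight is prior × product of the finding likelihoods:
  contamination: 0.32 × 0.33 × 0.39 = 0.041184
  temperature drift: 0.30 × 0.28 × 0.12 = 0.01008
  raw-material variation: 0.16 × 0.25 × 0.82 = 0.0328
  supplier lot change: 0.22 × 0.76 × 0.16 = 0.026752
The unnormalized weights sum to 0.11082.
P(supplier lot change | evidence) = 0.026752 / 0.11082 ≈ 0.241.

0.241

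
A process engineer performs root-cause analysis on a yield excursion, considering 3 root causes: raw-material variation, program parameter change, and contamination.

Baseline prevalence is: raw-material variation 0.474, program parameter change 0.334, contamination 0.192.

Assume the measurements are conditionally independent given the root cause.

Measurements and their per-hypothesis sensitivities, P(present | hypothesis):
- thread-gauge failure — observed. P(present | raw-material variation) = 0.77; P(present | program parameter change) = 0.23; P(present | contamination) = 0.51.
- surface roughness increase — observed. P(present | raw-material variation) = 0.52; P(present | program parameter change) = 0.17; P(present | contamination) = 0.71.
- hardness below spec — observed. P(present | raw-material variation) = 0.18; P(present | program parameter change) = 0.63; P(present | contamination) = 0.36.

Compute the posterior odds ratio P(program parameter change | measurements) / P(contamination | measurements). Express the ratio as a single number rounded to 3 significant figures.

0.329

Unnormalized posterior weight (prior times the measurement likelihoods) for each of the two hypotheses:
  program parameter change: 0.334 × 0.23 × 0.17 × 0.63 = 0.0082274
  contamination: 0.192 × 0.51 × 0.71 × 0.36 = 0.025028
Posterior odds = 0.0082274 / 0.025028 ≈ 0.329.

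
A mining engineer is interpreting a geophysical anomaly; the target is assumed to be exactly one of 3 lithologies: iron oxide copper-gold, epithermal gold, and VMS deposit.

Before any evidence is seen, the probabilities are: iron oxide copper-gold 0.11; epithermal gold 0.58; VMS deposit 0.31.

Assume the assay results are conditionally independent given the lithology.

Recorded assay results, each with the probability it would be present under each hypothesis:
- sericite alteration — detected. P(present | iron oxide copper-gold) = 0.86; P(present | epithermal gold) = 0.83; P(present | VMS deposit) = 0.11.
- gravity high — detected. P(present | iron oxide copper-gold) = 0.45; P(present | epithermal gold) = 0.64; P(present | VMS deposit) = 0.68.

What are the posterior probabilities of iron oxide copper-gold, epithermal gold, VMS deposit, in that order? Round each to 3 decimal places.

0.114, 0.824, 0.062

By Bayes' rule with conditional independence, the unnormalized weight for each hypothesis is prior × ∏ likelihoods:
  iron oxide copper-gold: 0.11 × 0.86 × 0.45 = 0.04257
  epithermal gold: 0.58 × 0.83 × 0.64 = 0.3081
  VMS deposit: 0.31 × 0.11 × 0.68 = 0.023188
Marginal likelihood of the evidence = 0.37385.
P(iron oxide copper-gold | evidence) = 0.04257 / 0.37385 ≈ 0.114
P(epithermal gold | evidence) = 0.3081 / 0.37385 ≈ 0.824
P(VMS deposit | evidence) = 0.023188 / 0.37385 ≈ 0.062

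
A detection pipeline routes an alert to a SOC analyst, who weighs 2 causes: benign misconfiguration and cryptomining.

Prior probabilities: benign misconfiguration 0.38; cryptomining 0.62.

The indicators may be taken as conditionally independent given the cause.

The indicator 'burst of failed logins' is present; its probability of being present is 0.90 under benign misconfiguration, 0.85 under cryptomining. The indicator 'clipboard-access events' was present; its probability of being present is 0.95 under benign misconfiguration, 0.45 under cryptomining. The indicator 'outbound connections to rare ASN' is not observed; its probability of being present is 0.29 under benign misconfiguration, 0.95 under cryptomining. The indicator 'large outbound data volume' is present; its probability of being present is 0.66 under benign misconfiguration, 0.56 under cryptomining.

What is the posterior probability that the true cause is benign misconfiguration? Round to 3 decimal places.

0.958

For each hypothesis, the unnormalized posterior weight is prior × product of the indicator likelihoods (using 1 − P(present | H) for each absent indicator):
  benign misconfiguration: 0.38 × 0.90 × 0.95 × (1 − 0.29) × 0.66 = 0.15225
  cryptomining: 0.62 × 0.85 × 0.45 × (1 − 0.95) × 0.56 = 0.0066402
Normalizing constant Z = 0.15225 + 0.0066402 = 0.15889.
P(benign misconfiguration | evidence) = 0.15225 / 0.15889 ≈ 0.958.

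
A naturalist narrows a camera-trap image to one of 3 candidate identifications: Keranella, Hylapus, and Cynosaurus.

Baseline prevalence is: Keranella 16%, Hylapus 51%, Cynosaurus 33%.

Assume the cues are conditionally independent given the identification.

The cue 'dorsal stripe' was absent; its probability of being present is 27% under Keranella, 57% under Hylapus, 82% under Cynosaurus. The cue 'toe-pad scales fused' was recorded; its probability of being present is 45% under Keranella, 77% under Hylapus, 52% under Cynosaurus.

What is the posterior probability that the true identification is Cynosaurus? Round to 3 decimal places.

Multiply each prior by the joint likelihood of the cue pattern (using 1 − P(present | H) for each absent cue):
  Keranella: 0.16 × (1 − 0.27) × 0.45 = 0.05256
  Hylapus: 0.51 × (1 − 0.57) × 0.77 = 0.16886
  Cynosaurus: 0.33 × (1 − 0.82) × 0.52 = 0.030888
Marginal likelihood of the evidence = 0.25231.
P(Cynosaurus | evidence) = 0.030888 / 0.25231 ≈ 0.122.

0.122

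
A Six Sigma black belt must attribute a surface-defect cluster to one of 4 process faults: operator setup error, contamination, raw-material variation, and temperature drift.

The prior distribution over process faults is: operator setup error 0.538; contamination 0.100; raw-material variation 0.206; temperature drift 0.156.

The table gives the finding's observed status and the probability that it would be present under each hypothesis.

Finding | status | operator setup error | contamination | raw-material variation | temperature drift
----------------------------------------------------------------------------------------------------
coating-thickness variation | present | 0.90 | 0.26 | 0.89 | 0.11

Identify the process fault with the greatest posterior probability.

operator setup error

For each hypothesis, the unnormalized posterior weight is prior × likelihood:
  operator setup error: 0.538 × 0.90 = 0.4842
  contamination: 0.100 × 0.26 = 0.026
  raw-material variation: 0.206 × 0.89 = 0.18334
  temperature drift: 0.156 × 0.11 = 0.01716
Normalizing constant Z = 0.4842 + 0.026 + 0.18334 + 0.01716 = 0.7107.
P(operator setup error | evidence) ≈ 0.4842 / 0.7107 ≈ 0.681
P(contamination | evidence) ≈ 0.026 / 0.7107 ≈ 0.037
P(raw-material variation | evidence) ≈ 0.18334 / 0.7107 ≈ 0.258
P(temperature drift | evidence) ≈ 0.01716 / 0.7107 ≈ 0.024
The largest is 0.681, so operator setup error is most probable.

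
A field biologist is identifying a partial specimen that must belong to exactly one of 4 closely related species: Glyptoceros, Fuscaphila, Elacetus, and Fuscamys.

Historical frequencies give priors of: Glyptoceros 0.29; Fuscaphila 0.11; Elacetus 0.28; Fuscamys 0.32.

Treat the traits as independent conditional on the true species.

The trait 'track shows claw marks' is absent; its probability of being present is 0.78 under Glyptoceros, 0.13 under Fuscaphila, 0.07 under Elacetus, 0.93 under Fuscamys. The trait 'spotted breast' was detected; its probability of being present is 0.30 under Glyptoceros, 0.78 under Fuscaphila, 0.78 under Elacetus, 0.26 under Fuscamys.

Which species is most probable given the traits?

Elacetus

Multiply each prior by the joint likelihood of the trait pattern (using 1 − P(present | H) for each absent trait):
  Glyptoceros: 0.29 × (1 − 0.78) × 0.30 = 0.01914
  Fuscaphila: 0.11 × (1 − 0.13) × 0.78 = 0.074646
  Elacetus: 0.28 × (1 − 0.07) × 0.78 = 0.20311
  Fuscamys: 0.32 × (1 − 0.93) × 0.26 = 0.005824
Marginal likelihood of the evidence = 0.30272.
P(Glyptoceros | evidence) ≈ 0.01914 / 0.30272 ≈ 0.063
P(Fuscaphila | evidence) ≈ 0.074646 / 0.30272 ≈ 0.247
P(Elacetus | evidence) ≈ 0.20311 / 0.30272 ≈ 0.671
P(Fuscamys | evidence) ≈ 0.005824 / 0.30272 ≈ 0.019
The largest is 0.671, so Elacetus is most probable.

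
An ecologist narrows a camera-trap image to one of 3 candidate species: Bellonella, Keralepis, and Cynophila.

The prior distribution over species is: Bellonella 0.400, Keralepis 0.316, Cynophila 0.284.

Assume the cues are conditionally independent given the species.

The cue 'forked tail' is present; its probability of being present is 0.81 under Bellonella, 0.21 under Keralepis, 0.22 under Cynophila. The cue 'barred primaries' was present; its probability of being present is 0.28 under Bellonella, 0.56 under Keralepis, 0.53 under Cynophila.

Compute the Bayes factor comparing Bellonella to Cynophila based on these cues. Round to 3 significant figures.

Joint likelihood of the cue pattern under each hypothesis:
  Bellonella: 0.81 × 0.28 = 0.2268
  Cynophila: 0.22 × 0.53 = 0.1166
Bayes factor = 0.2268 / 0.1166 ≈ 1.95

1.95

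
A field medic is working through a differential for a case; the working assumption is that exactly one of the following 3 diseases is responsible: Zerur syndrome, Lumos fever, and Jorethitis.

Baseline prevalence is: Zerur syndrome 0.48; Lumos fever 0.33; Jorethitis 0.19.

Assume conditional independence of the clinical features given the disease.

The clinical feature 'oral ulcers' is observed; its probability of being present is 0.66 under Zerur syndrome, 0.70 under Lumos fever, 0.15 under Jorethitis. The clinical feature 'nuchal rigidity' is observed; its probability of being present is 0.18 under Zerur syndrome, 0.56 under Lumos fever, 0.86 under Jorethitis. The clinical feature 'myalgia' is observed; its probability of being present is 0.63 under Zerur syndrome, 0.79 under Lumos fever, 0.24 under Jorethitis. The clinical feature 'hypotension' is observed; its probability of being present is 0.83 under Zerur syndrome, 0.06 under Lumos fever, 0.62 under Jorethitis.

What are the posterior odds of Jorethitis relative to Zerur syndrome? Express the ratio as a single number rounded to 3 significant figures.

0.122

The normalizing constant cancels in an odds ratio, so compute prior × likelihood for the two hypotheses only:
  Jorethitis: 0.19 × 0.15 × 0.86 × 0.24 × 0.62 = 0.0036471
  Zerur syndrome: 0.48 × 0.66 × 0.18 × 0.63 × 0.83 = 0.029818
Odds(Jorethitis : Zerur syndrome) = 0.0036471 / 0.029818 ≈ 0.122.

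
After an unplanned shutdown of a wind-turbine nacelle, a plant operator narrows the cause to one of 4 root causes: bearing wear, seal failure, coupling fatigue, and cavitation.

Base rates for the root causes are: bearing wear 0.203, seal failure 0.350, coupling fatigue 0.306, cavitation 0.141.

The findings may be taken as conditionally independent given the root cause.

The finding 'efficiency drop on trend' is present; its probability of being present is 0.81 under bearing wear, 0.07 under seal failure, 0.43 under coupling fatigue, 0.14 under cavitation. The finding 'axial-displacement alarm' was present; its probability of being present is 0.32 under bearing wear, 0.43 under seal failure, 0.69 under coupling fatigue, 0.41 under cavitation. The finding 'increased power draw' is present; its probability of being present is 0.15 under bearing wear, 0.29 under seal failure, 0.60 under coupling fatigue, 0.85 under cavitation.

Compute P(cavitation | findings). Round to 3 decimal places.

For each hypothesis, the unnormalized posterior weight is prior × product of the finding likelihoods:
  bearing wear: 0.203 × 0.81 × 0.32 × 0.15 = 0.0078926
  seal failure: 0.350 × 0.07 × 0.43 × 0.29 = 0.0030551
  coupling fatigue: 0.306 × 0.43 × 0.69 × 0.60 = 0.054474
  cavitation: 0.141 × 0.14 × 0.41 × 0.85 = 0.0068794
Normalizing constant Z = 0.0078926 + 0.0030551 + 0.054474 + 0.0068794 = 0.072301.
P(cavitation | evidence) = 0.0068794 / 0.072301 ≈ 0.095.

0.095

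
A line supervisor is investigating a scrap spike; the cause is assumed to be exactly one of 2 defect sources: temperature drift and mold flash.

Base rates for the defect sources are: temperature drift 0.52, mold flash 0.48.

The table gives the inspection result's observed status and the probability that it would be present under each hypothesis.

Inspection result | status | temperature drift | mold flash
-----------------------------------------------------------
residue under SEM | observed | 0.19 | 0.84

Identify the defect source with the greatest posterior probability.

mold flash

For each hypothesis, the unnormalized posterior weight is prior × likelihood:
  temperature drift: 0.52 × 0.19 = 0.0988
  mold flash: 0.48 × 0.84 = 0.4032
The unnormalized weights sum to 0.502.
P(temperature drift | evidence) ≈ 0.0988 / 0.502 ≈ 0.197
P(mold flash | evidence) ≈ 0.4032 / 0.502 ≈ 0.803
The largest is 0.803, so mold flash is most probable.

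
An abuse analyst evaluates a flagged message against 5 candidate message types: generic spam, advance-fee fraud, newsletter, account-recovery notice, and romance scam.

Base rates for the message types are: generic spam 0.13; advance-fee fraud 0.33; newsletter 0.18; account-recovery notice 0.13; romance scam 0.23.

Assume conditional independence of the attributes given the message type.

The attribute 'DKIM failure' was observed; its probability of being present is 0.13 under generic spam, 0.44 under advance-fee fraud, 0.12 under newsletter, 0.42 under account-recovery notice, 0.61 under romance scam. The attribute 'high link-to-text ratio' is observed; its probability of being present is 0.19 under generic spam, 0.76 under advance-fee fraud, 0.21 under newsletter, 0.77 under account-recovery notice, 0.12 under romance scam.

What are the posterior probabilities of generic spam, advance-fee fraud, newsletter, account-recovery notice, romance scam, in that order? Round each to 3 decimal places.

0.018, 0.624, 0.026, 0.238, 0.095

By Bayes' rule with conditional independence, the unnormalized weight for each hypothesis is prior × ∏ likelihoods:
  generic spam: 0.13 × 0.13 × 0.19 = 0.003211
  advance-fee fraud: 0.33 × 0.44 × 0.76 = 0.11035
  newsletter: 0.18 × 0.12 × 0.21 = 0.004536
  account-recovery notice: 0.13 × 0.42 × 0.77 = 0.042042
  romance scam: 0.23 × 0.61 × 0.12 = 0.016836
The unnormalized weights sum to 0.17698.
P(generic spam | evidence) = 0.003211 / 0.17698 ≈ 0.018
P(advance-fee fraud | evidence) = 0.11035 / 0.17698 ≈ 0.624
P(newsletter | evidence) = 0.004536 / 0.17698 ≈ 0.026
P(account-recovery notice | evidence) = 0.042042 / 0.17698 ≈ 0.238
P(romance scam | evidence) = 0.016836 / 0.17698 ≈ 0.095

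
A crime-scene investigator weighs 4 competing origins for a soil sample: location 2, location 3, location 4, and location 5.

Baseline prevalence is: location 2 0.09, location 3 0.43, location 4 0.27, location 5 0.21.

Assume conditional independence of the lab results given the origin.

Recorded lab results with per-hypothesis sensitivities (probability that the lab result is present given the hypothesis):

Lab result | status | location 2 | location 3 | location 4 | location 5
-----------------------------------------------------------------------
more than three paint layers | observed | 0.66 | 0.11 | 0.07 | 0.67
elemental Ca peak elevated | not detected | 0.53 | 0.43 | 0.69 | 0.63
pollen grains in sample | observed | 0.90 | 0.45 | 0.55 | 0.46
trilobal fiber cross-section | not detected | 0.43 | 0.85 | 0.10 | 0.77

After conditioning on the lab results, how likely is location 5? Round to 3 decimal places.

By Bayes' rule with conditional independence, the unnormalized weight for each hypothesis is prior × ∏ likelihoods (using 1 − P(present | H) for each absent lab result):
  location 2: 0.09 × 0.66 × (1 − 0.53) × 0.90 × (1 − 0.43) = 0.014322
  location 3: 0.43 × 0.11 × (1 − 0.43) × 0.45 × (1 − 0.85) = 0.0018199
  location 4: 0.27 × 0.07 × (1 − 0.69) × 0.55 × (1 − 0.10) = 0.0029002
  location 5: 0.21 × 0.67 × (1 − 0.63) × 0.46 × (1 − 0.77) = 0.0055078
Normalizing constant Z = 0.014322 + 0.0018199 + 0.0029002 + 0.0055078 = 0.02455.
P(location 5 | evidence) = 0.0055078 / 0.02455 ≈ 0.224.

0.224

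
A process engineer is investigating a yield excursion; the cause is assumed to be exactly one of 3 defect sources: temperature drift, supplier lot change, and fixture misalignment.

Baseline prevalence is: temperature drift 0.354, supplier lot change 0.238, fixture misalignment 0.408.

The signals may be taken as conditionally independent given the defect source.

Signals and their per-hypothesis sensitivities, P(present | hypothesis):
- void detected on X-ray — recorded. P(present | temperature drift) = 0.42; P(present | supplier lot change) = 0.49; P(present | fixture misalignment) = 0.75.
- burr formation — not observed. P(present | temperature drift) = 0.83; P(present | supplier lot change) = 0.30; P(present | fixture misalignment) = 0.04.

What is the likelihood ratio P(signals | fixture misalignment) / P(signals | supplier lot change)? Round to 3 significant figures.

The Bayes factor is the ratio of the joint likelihoods of the signal pattern under the two hypotheses (using 1 − P(present | H) for each absent signal).
  fixture misalignment: 0.75 × (1 − 0.04) = 0.72
  supplier lot change: 0.49 × (1 − 0.30) = 0.343
Bayes factor = 0.72 / 0.343 ≈ 2.10

2.10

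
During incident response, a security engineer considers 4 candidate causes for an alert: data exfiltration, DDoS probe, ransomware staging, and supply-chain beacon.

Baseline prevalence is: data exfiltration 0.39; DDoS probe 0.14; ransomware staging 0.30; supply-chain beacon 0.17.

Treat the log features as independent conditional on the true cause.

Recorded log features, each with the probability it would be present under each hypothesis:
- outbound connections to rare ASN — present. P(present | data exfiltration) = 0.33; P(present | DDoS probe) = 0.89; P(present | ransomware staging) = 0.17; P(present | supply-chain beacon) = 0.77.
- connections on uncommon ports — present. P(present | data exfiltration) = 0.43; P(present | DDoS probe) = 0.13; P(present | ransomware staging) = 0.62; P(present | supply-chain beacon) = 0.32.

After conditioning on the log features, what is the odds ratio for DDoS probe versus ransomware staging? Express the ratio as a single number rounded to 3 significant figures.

0.512

Posterior odds equal prior odds times the likelihood ratio; only the two competing hypotheses matter.
  DDoS probe: 0.14 × 0.89 × 0.13 = 0.016198
  ransomware staging: 0.30 × 0.17 × 0.62 = 0.03162
Odds(DDoS probe : ransomware staging) = 0.016198 / 0.03162 ≈ 0.512.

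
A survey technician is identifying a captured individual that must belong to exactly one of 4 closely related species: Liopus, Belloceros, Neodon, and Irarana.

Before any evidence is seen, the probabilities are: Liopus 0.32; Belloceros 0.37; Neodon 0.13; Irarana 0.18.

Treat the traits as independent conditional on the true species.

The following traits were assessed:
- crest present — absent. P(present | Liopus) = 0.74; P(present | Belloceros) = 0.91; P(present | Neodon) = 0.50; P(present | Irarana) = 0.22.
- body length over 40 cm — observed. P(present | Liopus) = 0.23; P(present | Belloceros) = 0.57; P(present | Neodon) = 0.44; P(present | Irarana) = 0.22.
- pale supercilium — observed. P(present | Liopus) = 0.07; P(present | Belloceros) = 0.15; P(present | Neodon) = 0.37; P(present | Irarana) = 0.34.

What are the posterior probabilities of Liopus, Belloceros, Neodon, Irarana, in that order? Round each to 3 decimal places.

0.053, 0.113, 0.419, 0.416

For each hypothesis, the unnormalized posterior weight is prior × product of the trait likelihoods (using 1 − P(present | H) for each absent trait):
  Liopus: 0.32 × (1 − 0.74) × 0.23 × 0.07 = 0.0013395
  Belloceros: 0.37 × (1 − 0.91) × 0.57 × 0.15 = 0.0028471
  Neodon: 0.13 × (1 − 0.50) × 0.44 × 0.37 = 0.010582
  Irarana: 0.18 × (1 − 0.22) × 0.22 × 0.34 = 0.010502
The unnormalized weights sum to 0.025271.
P(Liopus | evidence) = 0.0013395 / 0.025271 ≈ 0.053
P(Belloceros | evidence) = 0.0028471 / 0.025271 ≈ 0.113
P(Neodon | evidence) = 0.010582 / 0.025271 ≈ 0.419
P(Irarana | evidence) = 0.010502 / 0.025271 ≈ 0.416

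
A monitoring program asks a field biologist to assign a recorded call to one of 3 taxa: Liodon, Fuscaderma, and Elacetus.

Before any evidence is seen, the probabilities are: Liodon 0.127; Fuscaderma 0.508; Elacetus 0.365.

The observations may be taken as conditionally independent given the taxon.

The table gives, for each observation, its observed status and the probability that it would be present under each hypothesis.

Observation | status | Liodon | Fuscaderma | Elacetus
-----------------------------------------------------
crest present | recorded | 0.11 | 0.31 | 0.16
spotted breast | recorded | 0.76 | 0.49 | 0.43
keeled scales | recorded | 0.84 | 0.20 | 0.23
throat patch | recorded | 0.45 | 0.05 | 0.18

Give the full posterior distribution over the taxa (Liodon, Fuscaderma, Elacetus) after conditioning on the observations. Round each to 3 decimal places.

Multiply each prior by the joint likelihood of the evidence pattern:
  Liodon: 0.127 × 0.11 × 0.76 × 0.84 × 0.45 = 0.0040133
  Fuscaderma: 0.508 × 0.31 × 0.49 × 0.20 × 0.05 = 0.00077165
  Elacetus: 0.365 × 0.16 × 0.43 × 0.23 × 0.18 = 0.0010396
Normalizing constant Z = 0.0040133 + 0.00077165 + 0.0010396 = 0.0058246.
P(Liodon | evidence) = 0.0040133 / 0.0058246 ≈ 0.689
P(Fuscaderma | evidence) = 0.00077165 / 0.0058246 ≈ 0.132
P(Elacetus | evidence) = 0.0010396 / 0.0058246 ≈ 0.178

0.689, 0.132, 0.178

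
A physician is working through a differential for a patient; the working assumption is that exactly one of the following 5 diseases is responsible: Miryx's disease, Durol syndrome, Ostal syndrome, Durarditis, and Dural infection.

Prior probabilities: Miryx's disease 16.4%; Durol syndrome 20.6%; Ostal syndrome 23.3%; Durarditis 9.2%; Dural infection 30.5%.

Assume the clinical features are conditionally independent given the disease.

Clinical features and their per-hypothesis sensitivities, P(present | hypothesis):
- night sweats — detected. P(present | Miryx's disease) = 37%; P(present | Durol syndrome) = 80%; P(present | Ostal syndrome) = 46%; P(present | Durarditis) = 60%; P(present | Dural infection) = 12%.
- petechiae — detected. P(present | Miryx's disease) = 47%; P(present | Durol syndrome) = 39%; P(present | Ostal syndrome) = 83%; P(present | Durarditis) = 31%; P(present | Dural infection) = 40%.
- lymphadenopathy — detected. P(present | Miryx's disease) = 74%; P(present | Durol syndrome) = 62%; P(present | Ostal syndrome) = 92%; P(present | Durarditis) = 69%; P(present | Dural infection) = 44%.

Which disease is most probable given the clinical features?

For each hypothesis, the unnormalized posterior weight is prior × product of the clinical feature likelihoods:
  Miryx's disease: 0.164 × 0.37 × 0.47 × 0.74 = 0.021105
  Durol syndrome: 0.206 × 0.80 × 0.39 × 0.62 = 0.039849
  Ostal syndrome: 0.233 × 0.46 × 0.83 × 0.92 = 0.081843
  Durarditis: 0.092 × 0.60 × 0.31 × 0.69 = 0.011807
  Dural infection: 0.305 × 0.12 × 0.40 × 0.44 = 0.0064416
Marginal likelihood of the evidence = 0.16104.
P(Miryx's disease | evidence) ≈ 0.021105 / 0.16104 ≈ 0.131
P(Durol syndrome | evidence) ≈ 0.039849 / 0.16104 ≈ 0.247
P(Ostal syndrome | evidence) ≈ 0.081843 / 0.16104 ≈ 0.508
P(Durarditis | evidence) ≈ 0.011807 / 0.16104 ≈ 0.073
P(Dural infection | evidence) ≈ 0.0064416 / 0.16104 ≈ 0.040
The largest is 0.508, so Ostal syndrome is most probable.

Ostal syndrome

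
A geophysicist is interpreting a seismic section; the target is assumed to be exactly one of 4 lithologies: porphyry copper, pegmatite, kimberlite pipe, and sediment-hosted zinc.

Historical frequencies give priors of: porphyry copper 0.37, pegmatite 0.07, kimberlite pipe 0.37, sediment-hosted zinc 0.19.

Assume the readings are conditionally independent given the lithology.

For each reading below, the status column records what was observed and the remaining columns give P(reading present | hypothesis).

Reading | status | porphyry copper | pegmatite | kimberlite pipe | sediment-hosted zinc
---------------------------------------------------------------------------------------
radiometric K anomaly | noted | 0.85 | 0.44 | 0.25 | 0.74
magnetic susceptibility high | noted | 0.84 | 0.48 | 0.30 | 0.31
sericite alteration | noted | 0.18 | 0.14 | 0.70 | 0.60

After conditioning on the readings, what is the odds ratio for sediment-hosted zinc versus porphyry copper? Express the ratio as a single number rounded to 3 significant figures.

0.550

Posterior odds equal prior odds times the likelihood ratio; only the two competing hypotheses matter.
  sediment-hosted zinc: 0.19 × 0.74 × 0.31 × 0.60 = 0.026152
  porphyry copper: 0.37 × 0.85 × 0.84 × 0.18 = 0.047552
Odds(sediment-hosted zinc : porphyry copper) = 0.026152 / 0.047552 ≈ 0.550.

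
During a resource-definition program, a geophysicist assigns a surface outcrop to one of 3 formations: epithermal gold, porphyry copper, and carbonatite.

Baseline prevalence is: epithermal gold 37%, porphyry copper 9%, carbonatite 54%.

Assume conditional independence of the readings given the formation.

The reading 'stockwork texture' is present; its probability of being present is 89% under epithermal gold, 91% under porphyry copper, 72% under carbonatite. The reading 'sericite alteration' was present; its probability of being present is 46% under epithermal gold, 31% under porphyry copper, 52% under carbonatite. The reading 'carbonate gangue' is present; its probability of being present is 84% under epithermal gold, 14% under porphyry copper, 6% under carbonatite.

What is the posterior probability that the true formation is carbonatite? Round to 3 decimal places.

For each hypothesis, the unnormalized posterior weight is prior × product of the reading likelihoods:
  epithermal gold: 0.37 × 0.89 × 0.46 × 0.84 = 0.12724
  porphyry copper: 0.09 × 0.91 × 0.31 × 0.14 = 0.0035545
  carbonatite: 0.54 × 0.72 × 0.52 × 0.06 = 0.012131
The unnormalized weights sum to 0.14293.
P(carbonatite | evidence) = 0.012131 / 0.14293 ≈ 0.085.

0.085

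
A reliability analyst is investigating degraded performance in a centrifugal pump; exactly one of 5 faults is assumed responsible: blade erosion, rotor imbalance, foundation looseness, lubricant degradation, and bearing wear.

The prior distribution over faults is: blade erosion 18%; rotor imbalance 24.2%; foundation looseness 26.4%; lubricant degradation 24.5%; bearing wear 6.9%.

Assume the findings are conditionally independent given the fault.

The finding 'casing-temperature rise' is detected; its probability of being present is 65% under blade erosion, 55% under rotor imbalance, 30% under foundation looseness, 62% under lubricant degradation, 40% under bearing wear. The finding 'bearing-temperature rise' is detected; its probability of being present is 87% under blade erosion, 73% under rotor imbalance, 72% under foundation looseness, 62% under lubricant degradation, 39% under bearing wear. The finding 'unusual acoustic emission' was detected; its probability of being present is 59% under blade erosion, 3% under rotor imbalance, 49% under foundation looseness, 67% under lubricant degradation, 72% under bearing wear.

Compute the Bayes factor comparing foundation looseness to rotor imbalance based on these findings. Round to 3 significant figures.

Joint likelihood of the evidence pattern under each hypothesis:
  foundation looseness: 0.30 × 0.72 × 0.49 = 0.10584
  rotor imbalance: 0.55 × 0.73 × 0.03 = 0.012045
Bayes factor = 0.10584 / 0.012045 ≈ 8.79

8.79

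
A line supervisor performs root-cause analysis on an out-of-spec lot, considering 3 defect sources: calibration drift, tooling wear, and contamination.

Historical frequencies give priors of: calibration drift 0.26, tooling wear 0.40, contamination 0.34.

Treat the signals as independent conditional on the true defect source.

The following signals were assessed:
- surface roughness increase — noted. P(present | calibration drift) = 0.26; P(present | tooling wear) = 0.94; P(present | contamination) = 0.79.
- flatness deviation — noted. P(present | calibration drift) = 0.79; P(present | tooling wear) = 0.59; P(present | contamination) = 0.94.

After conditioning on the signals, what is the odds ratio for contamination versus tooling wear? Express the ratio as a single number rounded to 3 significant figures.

1.14

Posterior odds equal prior odds times the likelihood ratio; only the two competing hypotheses matter.
  contamination: 0.34 × 0.79 × 0.94 = 0.25248
  tooling wear: 0.40 × 0.94 × 0.59 = 0.22184
Posterior odds = 0.25248 / 0.22184 ≈ 1.14.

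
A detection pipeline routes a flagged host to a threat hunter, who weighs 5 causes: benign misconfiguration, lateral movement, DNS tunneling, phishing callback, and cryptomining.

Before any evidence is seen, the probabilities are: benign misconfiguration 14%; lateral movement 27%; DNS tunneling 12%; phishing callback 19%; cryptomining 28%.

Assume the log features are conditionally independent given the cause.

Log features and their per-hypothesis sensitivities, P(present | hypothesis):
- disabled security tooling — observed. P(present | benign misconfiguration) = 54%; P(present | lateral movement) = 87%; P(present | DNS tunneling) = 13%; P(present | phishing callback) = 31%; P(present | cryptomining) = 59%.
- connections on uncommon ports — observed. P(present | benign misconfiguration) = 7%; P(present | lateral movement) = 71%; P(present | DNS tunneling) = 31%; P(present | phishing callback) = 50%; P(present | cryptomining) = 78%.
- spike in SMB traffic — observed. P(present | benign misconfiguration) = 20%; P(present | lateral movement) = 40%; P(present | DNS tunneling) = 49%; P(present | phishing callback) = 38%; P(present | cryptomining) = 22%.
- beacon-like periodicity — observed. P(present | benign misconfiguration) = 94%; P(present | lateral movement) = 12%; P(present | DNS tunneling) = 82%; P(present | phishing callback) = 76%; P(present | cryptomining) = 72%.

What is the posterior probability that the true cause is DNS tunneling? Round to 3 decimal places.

For each hypothesis, the unnormalized posterior weight is prior × product of the log feature likelihoods:
  benign misconfiguration: 0.14 × 0.54 × 0.07 × 0.20 × 0.94 = 0.0009949
  lateral movement: 0.27 × 0.87 × 0.71 × 0.40 × 0.12 = 0.0080054
  DNS tunneling: 0.12 × 0.13 × 0.31 × 0.49 × 0.82 = 0.0019431
  phishing callback: 0.19 × 0.31 × 0.50 × 0.38 × 0.76 = 0.0085052
  cryptomining: 0.28 × 0.59 × 0.78 × 0.22 × 0.72 = 0.020411
Marginal likelihood of the evidence = 0.039859.
P(DNS tunneling | evidence) = 0.0019431 / 0.039859 ≈ 0.049.

0.049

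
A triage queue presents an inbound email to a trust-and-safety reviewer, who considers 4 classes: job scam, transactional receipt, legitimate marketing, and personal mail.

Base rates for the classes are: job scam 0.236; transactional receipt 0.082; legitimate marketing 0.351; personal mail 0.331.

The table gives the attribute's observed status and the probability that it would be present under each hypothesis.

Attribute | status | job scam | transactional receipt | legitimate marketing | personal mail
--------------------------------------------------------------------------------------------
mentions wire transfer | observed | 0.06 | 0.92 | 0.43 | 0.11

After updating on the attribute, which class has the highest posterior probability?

legitimate marketing

Multiply each prior by the likelihood of the attribute:
  job scam: 0.236 × 0.06 = 0.01416
  transactional receipt: 0.082 × 0.92 = 0.07544
  legitimate marketing: 0.351 × 0.43 = 0.15093
  personal mail: 0.331 × 0.11 = 0.03641
Normalizing constant Z = 0.01416 + 0.07544 + 0.15093 + 0.03641 = 0.27694.
P(job scam | evidence) ≈ 0.01416 / 0.27694 ≈ 0.051
P(transactional receipt | evidence) ≈ 0.07544 / 0.27694 ≈ 0.272
P(legitimate marketing | evidence) ≈ 0.15093 / 0.27694 ≈ 0.545
P(personal mail | evidence) ≈ 0.03641 / 0.27694 ≈ 0.131
The largest is 0.545, so legitimate marketing is most probable.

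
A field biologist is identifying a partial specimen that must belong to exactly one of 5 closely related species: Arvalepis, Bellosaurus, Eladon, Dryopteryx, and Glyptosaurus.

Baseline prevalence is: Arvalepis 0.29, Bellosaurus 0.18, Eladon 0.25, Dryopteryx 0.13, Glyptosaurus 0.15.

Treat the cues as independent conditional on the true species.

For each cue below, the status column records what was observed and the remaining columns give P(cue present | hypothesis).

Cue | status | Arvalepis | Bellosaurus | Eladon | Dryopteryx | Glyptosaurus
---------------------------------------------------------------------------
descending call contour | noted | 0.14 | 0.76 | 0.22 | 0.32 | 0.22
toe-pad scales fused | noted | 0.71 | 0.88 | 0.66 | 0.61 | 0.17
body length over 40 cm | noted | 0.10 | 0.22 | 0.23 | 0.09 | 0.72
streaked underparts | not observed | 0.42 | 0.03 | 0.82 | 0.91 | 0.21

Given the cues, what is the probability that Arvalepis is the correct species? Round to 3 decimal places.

By Bayes' rule with conditional independence, the unnormalized weight for each hypothesis is prior × ∏ likelihoods (using 1 − P(present | H) for each absent cue):
  Arvalepis: 0.29 × 0.14 × 0.71 × 0.10 × (1 − 0.42) = 0.0016719
  Bellosaurus: 0.18 × 0.76 × 0.88 × 0.22 × (1 − 0.03) = 0.02569
  Eladon: 0.25 × 0.22 × 0.66 × 0.23 × (1 − 0.82) = 0.0015028
  Dryopteryx: 0.13 × 0.32 × 0.61 × 0.09 × (1 − 0.91) = 0.00020555
  Glyptosaurus: 0.15 × 0.22 × 0.17 × 0.72 × (1 − 0.21) = 0.003191
Normalizing constant Z = 0.0016719 + 0.02569 + 0.0015028 + 0.00020555 + 0.003191 = 0.032261.
P(Arvalepis | evidence) = 0.0016719 / 0.032261 ≈ 0.052.

0.052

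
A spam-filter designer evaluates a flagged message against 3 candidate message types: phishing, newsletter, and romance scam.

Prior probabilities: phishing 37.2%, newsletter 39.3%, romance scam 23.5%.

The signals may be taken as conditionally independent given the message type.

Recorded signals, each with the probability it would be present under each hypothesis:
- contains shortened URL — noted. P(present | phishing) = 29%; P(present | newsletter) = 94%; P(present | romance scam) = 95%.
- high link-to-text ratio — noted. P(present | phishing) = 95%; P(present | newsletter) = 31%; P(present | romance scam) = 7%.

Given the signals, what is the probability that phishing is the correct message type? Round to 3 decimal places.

For each hypothesis, the unnormalized posterior weight is prior × product of the signal likelihoods:
  phishing: 0.372 × 0.29 × 0.95 = 0.10249
  newsletter: 0.393 × 0.94 × 0.31 = 0.11452
  romance scam: 0.235 × 0.95 × 0.07 = 0.015627
Marginal likelihood of the evidence = 0.23263.
P(phishing | evidence) = 0.10249 / 0.23263 ≈ 0.441.

0.441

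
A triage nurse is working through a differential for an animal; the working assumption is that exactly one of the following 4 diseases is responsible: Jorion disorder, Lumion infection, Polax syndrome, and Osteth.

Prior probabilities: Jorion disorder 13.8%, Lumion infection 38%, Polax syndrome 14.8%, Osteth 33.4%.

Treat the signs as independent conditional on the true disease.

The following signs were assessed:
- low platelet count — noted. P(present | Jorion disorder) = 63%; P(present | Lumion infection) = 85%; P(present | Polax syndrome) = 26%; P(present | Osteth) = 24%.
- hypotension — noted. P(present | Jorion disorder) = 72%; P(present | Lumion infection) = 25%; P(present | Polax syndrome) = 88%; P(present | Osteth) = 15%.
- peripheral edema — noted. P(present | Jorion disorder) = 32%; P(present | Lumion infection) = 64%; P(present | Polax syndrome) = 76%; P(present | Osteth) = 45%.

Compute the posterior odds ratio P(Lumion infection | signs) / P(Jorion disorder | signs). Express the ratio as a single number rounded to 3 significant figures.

Posterior odds equal prior odds times the likelihood ratio; only the two competing hypotheses matter.
  Lumion infection: 0.380 × 0.85 × 0.25 × 0.64 = 0.05168
  Jorion disorder: 0.138 × 0.63 × 0.72 × 0.32 = 0.020031
Posterior odds = 0.05168 / 0.020031 ≈ 2.58.

2.58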